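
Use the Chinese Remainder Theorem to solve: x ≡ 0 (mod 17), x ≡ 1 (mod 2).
17

Using the Chinese Remainder Theorem:
M = product of moduli = 34
For equation 1: M_1 = 2, 2 ≡ 2 (mod 17), inverse of 2 mod 17 is 9 (check: 2 × 9 = 18 ≡ 1 (mod 17))
For equation 2: M_2 = 17, 17 ≡ 1 (mod 2), inverse of 17 mod 2 is 1 (check: 1 × 1 = 1 ≡ 1 (mod 2))
Combine: x ≡ Σ r_i×M_i×(M_i⁻¹ mod m_i) = 0×2×9 + 1×17×1 = 0 + 17 = 17
17 mod 34 = 17
x ≡ 17 (mod 34)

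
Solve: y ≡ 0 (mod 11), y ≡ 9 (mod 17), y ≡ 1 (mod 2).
M = 11 × 17 × 2 = 374. M₁ = 34, y₁ ≡ 1 (mod 11). M₂ = 22, y₂ ≡ 7 (mod 17). M₃ = 187, y₃ ≡ 1 (mod 2). y = 0×34×1 + 9×22×7 + 1×187×1 ≡ 77 (mod 374)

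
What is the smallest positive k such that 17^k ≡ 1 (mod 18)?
Powers of 17 mod 18: 17^1≡17, 17^2≡1. Order = 2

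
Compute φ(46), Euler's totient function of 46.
22

Prime factorization: 46 = 2 × 23
Using the formula φ(n) = n × Π(1 - 1/p) for each prime factor p:
φ(46) = 46 × (1 - 1/2) × (1 - 1/23)
φ(46) = 22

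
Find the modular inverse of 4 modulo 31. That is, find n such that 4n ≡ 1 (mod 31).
8

Using Extended Euclidean Algorithm:
gcd(4, 31) = 1
Bezout coefficients: 4 × 8 + 31 × -1 = 1
So 4 × 8 ≡ 1 (mod 31)
The inverse is 8 mod 31 = 8
Verification: 4 × 8 = 32 = 1 × 31 + 1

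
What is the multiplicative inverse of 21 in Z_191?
21^(-1) ≡ 91 (mod 191). Verification: 21 × 91 = 1911 ≡ 1 (mod 191)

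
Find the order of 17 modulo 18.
Powers of 17 mod 18: 17^1≡17, 17^2≡1. Order = 2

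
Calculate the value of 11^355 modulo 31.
Using Fermat: 11^{30} ≡ 1 (mod 31). 355 ≡ 25 (mod 30). So 11^{355} ≡ 11^{25} ≡ 26 (mod 31)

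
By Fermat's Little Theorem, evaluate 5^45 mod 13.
By Fermat: 5^{12} ≡ 1 (mod 13). 45 = 3×12 + 9. So 5^{45} ≡ 5^{9} ≡ 5 (mod 13)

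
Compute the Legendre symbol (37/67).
(37/67) = 37^{33} mod 67 = 1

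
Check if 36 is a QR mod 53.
By Euler's criterion: 36^{26} ≡ 1 (mod 53). Since this equals 1, 36 is a QR.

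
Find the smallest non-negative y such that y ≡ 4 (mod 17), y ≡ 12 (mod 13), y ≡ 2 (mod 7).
1143

Using the Chinese Remainder Theorem:
M = product of moduli = 1547
For equation 1: M_1 = 91, 91 ≡ 6 (mod 17), inverse of 91 mod 17 is 3 (check: 6 × 3 = 18 ≡ 1 (mod 17))
For equation 2: M_2 = 119, 119 ≡ 2 (mod 13), inverse of 119 mod 13 is 7 (check: 2 × 7 = 14 ≡ 1 (mod 13))
For equation 3: M_3 = 221, 221 ≡ 4 (mod 7), inverse of 221 mod 7 is 2 (check: 4 × 2 = 8 ≡ 1 (mod 7))
Combine: y ≡ Σ r_i×M_i×(M_i⁻¹ mod m_i) = 4×91×3 + 12×119×7 + 2×221×2 = 1092 + 9996 + 884 = 11972
11972 mod 1547 = 1143
y ≡ 1143 (mod 1547)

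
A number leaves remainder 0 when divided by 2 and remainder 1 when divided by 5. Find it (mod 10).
M = 2 × 5 = 10. M₁ = 5, y₁ ≡ 1 (mod 2). M₂ = 2, y₂ ≡ 3 (mod 5). n = 0×5×1 + 1×2×3 ≡ 6 (mod 10)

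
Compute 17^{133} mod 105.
17

Using successive squaring:
Binary expansion of 133: 10000101
Powers of 17 mod 105 (each is the square of the previous):
  17^1 ≡ 17 (mod 105)
  17^2 ≡ 17² = 289 ≡ 79 (mod 105)
  17^4 ≡ 79² = 6241 ≡ 46 (mod 105)
  17^8 ≡ 46² = 2116 ≡ 16 (mod 105)
  17^16 ≡ 16² = 256 ≡ 46 (mod 105)
  17^32 ≡ 46² = 2116 ≡ 16 (mod 105)
  17^64 ≡ 16² = 256 ≡ 46 (mod 105)
  17^128 ≡ 46² = 2116 ≡ 16 (mod 105)
133 = 128 + 4 + 1, so 17^133 = 17^128 × 17^4 × 17^1 ≡ 16 × 46 × 17 (mod 105)
Multiplying step by step:
  16 × 46 = 736 ≡ 1 (mod 105)
  1 × 17 = 17 ≡ 17 (mod 105)
Result: 17^133 ≡ 17 (mod 105)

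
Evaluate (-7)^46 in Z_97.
Using repeated squaring. (-7) ≡ 90 (mod 97). 46 = 32 + 8 + 4 + 2 (binary 101110). Repeated squaring mod 97: 90^1 ≡ 90; 90^2 ≡ 90² = 8100 ≡ 49; 90^4 ≡ 49² = 2401 ≡ 73; 90^8 ≡ 73² = 5329 ≡ 91; 90^16 ≡ 91² = 8281 ≡ 36; 90^32 ≡ 36² = 1296 ≡ 35. Multiply: (-7)^46 ≡ 90^32 × 90^8 × 90^4 × 90^2 ≡ 35 × 91 × 73 × 49 (mod 97): 35 × 91 = 3185 ≡ 81; 81 × 73 = 5913 ≡ 93; 93 × 49 = 4557 ≡ 95. So (-7)^46 ≡ 95 (mod 97).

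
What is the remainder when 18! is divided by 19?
By Wilson's theorem, (18)! ≡ -1 ≡ 18 (mod 19)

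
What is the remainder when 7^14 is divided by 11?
Using Fermat: 7^{10} ≡ 1 (mod 11). 14 ≡ 4 (mod 10). So 7^{14} ≡ 7^{4} ≡ 3 (mod 11)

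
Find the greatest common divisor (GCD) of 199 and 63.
1

Using the Euclidean algorithm:
199 = 3 × 63 + 10
63 = 6 × 10 + 3
10 = 3 × 3 + 1
3 = 3 × 1 + 0

GCD(199, 63) = 1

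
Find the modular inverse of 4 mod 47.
4^(-1) ≡ 12 (mod 47). Verification: 4 × 12 = 48 ≡ 1 (mod 47)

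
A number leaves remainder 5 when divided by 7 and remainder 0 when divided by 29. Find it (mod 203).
M = 7 × 29 = 203. M₁ = 29, y₁ ≡ 1 (mod 7). M₂ = 7, y₂ ≡ 25 (mod 29). z = 5×29×1 + 0×7×25 ≡ 145 (mod 203)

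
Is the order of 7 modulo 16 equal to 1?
No, the actual order is 2, not 1.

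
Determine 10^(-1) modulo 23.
10^(-1) ≡ 7 (mod 23). Verification: 10 × 7 = 70 ≡ 1 (mod 23)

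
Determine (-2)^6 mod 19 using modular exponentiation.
(-2) ≡ 17 (mod 19). 6 = 4 + 2 (binary 110). Repeated squaring mod 19: 17^1 ≡ 17; 17^2 ≡ 17² = 289 ≡ 4; 17^4 ≡ 4² = 16 ≡ 16. Multiply: (-2)^6 ≡ 17^4 × 17^2 ≡ 16 × 4 (mod 19): 16 × 4 = 64 ≡ 7. So (-2)^6 ≡ 7 (mod 19).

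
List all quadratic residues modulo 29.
QRs mod 29: {1, 4, 5, 6, 7, 9, 13, 16, 20, 22, 23, 24, 25, 28}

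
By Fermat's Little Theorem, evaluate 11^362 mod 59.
By Fermat: 11^{58} ≡ 1 (mod 59). 362 = 6×58 + 14. So 11^{362} ≡ 11^{14} ≡ 4 (mod 59)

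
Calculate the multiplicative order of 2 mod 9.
Powers of 2 mod 9: 2^1≡2, 2^2≡4, 2^3≡8, 2^4≡7, 2^5≡5, 2^6≡1. Order = 6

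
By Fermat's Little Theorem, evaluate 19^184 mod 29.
By Fermat: 19^{28} ≡ 1 (mod 29). 184 ≡ 16 (mod 28). So 19^{184} ≡ 19^{16} ≡ 16 (mod 29)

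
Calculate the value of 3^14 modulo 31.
Using repeated squaring. 14 = 8 + 4 + 2 (binary 1110). Repeated squaring mod 31: 3^1 ≡ 3; 3^2 ≡ 3² = 9 ≡ 9; 3^4 ≡ 9² = 81 ≡ 19; 3^8 ≡ 19² = 361 ≡ 20. Multiply: 3^14 = 3^8 × 3^4 × 3^2 ≡ 20 × 19 × 9 (mod 31): 20 × 19 = 380 ≡ 8; 8 × 9 = 72 ≡ 10. So 3^14 ≡ 10 (mod 31).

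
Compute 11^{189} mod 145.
46

Using successive squaring:
Binary expansion of 189: 10111101
Powers of 11 mod 145 (each is the square of the previous):
  11^1 ≡ 11 (mod 145)
  11^2 ≡ 11² = 121 ≡ 121 (mod 145)
  11^4 ≡ 121² = 14641 ≡ 141 (mod 145)
  11^8 ≡ 141² = 19881 ≡ 16 (mod 145)
  11^16 ≡ 16² = 256 ≡ 111 (mod 145)
  11^32 ≡ 111² = 12321 ≡ 141 (mod 145)
  11^64 ≡ 141² = 19881 ≡ 16 (mod 145)
  11^128 ≡ 16² = 256 ≡ 111 (mod 145)
189 = 128 + 32 + 16 + 8 + 4 + 1, so 11^189 = 11^128 × 11^32 × 11^16 × 11^8 × 11^4 × 11^1 ≡ 111 × 141 × 111 × 16 × 141 × 11 (mod 145)
Multiplying step by step:
  111 × 141 = 15651 ≡ 136 (mod 145)
  136 × 111 = 15096 ≡ 16 (mod 145)
  16 × 16 = 256 ≡ 111 (mod 145)
  111 × 141 = 15651 ≡ 136 (mod 145)
  136 × 11 = 1496 ≡ 46 (mod 145)
Result: 11^189 ≡ 46 (mod 145)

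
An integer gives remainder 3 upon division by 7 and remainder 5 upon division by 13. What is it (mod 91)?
M = 7 × 13 = 91. M₁ = 13, y₁ ≡ 6 (mod 7). M₂ = 7, y₂ ≡ 2 (mod 13). t = 3×13×6 + 5×7×2 ≡ 31 (mod 91). The smallest positive such number is 31.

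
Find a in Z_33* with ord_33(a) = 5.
4 has order 5 mod 33 since 4^{5} ≡ 1 (mod 33) and no smaller power works.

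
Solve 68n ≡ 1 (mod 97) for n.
10

Using Extended Euclidean Algorithm:
gcd(68, 97) = 1
Bezout coefficients: 68 × 10 + 97 × -7 = 1
So 68 × 10 ≡ 1 (mod 97)
The inverse is 10 mod 97 = 10
Verification: 68 × 10 = 680 = 7 × 97 + 1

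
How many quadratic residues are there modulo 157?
For prime 157, there are (p-1)/2 = (157-1)/2 = 78 quadratic residues (excluding 0).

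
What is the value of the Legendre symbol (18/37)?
(18/37) = 18^{18} mod 37 = -1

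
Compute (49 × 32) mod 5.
3

(49 × 32) = 1568
1568 mod 5 = 3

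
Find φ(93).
60

Prime factorization: 93 = 3 × 31
Using the formula φ(n) = n × Π(1 - 1/p) for each prime factor p:
φ(93) = 93 × (1 - 1/3) × (1 - 1/31)
φ(93) = 60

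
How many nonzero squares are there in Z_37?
For prime 37, there are (p-1)/2 = (37-1)/2 = 18 quadratic residues (excluding 0).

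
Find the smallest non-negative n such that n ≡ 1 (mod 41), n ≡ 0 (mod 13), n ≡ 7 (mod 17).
6110

Using the Chinese Remainder Theorem:
M = product of moduli = 9061
For equation 1: M_1 = 221, 221 ≡ 16 (mod 41), inverse of 221 mod 41 is 18 (check: 16 × 18 = 288 ≡ 1 (mod 41))
For equation 2: M_2 = 697, 697 ≡ 8 (mod 13), inverse of 697 mod 13 is 5 (check: 8 × 5 = 40 ≡ 1 (mod 13))
For equation 3: M_3 = 533, 533 ≡ 6 (mod 17), inverse of 533 mod 17 is 3 (check: 6 × 3 = 18 ≡ 1 (mod 17))
Combine: n ≡ Σ r_i×M_i×(M_i⁻¹ mod m_i) = 1×221×18 + 0×697×5 + 7×533×3 = 3978 + 0 + 11193 = 15171
15171 mod 9061 = 6110
n ≡ 6110 (mod 9061)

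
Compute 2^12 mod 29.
Using repeated squaring. 12 = 8 + 4 (binary 1100). Repeated squaring mod 29: 2^1 ≡ 2; 2^2 ≡ 2² = 4 ≡ 4; 2^4 ≡ 4² = 16 ≡ 16; 2^8 ≡ 16² = 256 ≡ 24. Multiply: 2^12 = 2^8 × 2^4 ≡ 24 × 16 (mod 29): 24 × 16 = 384 ≡ 7. So 2^12 ≡ 7 (mod 29).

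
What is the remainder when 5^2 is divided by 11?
2 = 2 (binary 10). Repeated squaring mod 11: 5^1 ≡ 5; 5^2 ≡ 5² = 25 ≡ 3. So 5^2 ≡ 3 (mod 11).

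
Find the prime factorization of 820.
2^2 × 5 × 41

Divide by primes starting from smallest:
820 ÷ 2 = 410
410 ÷ 2 = 205
205 ÷ 5 = 41
41 ÷ 41 = 1

820 = 2^2 × 5 × 41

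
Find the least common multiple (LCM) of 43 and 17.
731

First find GCD(43, 17) using the Euclidean algorithm:
43 = 2 × 17 + 9
17 = 1 × 9 + 8
9 = 1 × 8 + 1
8 = 8 × 1 + 0
GCD(43, 17) = 1

LCM formula: LCM(a, b) = (a × b) / GCD(a, b)
LCM(43, 17) = (43 × 17) / 1
LCM(43, 17) = 731 / 1
LCM(43, 17) = 731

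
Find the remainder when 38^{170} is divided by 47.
By Fermat: 38^{46} ≡ 1 (mod 47). 170 = 3×46 + 32. So 38^{170} ≡ 38^{32} ≡ 6 (mod 47)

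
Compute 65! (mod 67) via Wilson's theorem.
(66)! = (65)! × (66) ≡ -1 (mod 67). So (65)! ≡ -1 × (66)^(-1) ≡ (-1)×(-1) = 1 (mod 67)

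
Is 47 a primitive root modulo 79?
Yes

To verify, check if 47^(78/q) ≢ 1 (mod 79) for each prime divisor q of 78
Divisors of 78 = 78: [1, 2, 3, 6, 13, 26, 39, 78]
  47^(78/2) = 47^39 ≡ 78 (mod 79)
  47^(78/3) = 47^26 ≡ 55 (mod 79)
  47^(78/13) = 47^6 ≡ 52 (mod 79)
Conclusion: 47 is a primitive root modulo 79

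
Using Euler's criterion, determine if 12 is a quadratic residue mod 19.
By Euler's criterion: 12^{9} ≡ 18 (mod 19). Since this equals -1 (≡ 18), 12 is not a QR.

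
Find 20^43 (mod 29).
Using Fermat: 20^{28} ≡ 1 (mod 29). 43 ≡ 15 (mod 28). So 20^{43} ≡ 20^{15} ≡ 20 (mod 29)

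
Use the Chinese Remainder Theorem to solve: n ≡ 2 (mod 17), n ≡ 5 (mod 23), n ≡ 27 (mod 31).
11528

Using the Chinese Remainder Theorem:
M = product of moduli = 12121
For equation 1: M_1 = 713, 713 ≡ 16 (mod 17), inverse of 713 mod 17 is 16 (check: 16 × 16 = 256 ≡ 1 (mod 17))
For equation 2: M_2 = 527, 527 ≡ 21 (mod 23), inverse of 527 mod 23 is 11 (check: 21 × 11 = 231 ≡ 1 (mod 23))
For equation 3: M_3 = 391, 391 ≡ 19 (mod 31), inverse of 391 mod 31 is 18 (check: 19 × 18 = 342 ≡ 1 (mod 31))
Combine: n ≡ Σ r_i×M_i×(M_i⁻¹ mod m_i) = 2×713×16 + 5×527×11 + 27×391×18 = 22816 + 28985 + 190026 = 241827
241827 mod 12121 = 11528
n ≡ 11528 (mod 12121)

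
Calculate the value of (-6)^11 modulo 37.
Using repeated squaring. (-6) ≡ 31 (mod 37). 11 = 8 + 2 + 1 (binary 1011). Repeated squaring mod 37: 31^1 ≡ 31; 31^2 ≡ 31² = 961 ≡ 36; 31^4 ≡ 36² = 1296 ≡ 1; 31^8 ≡ 1² = 1 ≡ 1. Multiply: (-6)^11 ≡ 31^8 × 31^2 × 31^1 ≡ 1 × 36 × 31 (mod 37): 1 × 36 = 36 ≡ 36; 36 × 31 = 1116 ≡ 6. So (-6)^11 ≡ 6 (mod 37).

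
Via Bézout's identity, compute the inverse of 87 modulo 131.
Extended GCD: 87(-3) + 131(2) = 1. So 87^(-1) ≡ 128 ≡ 128 (mod 131). Verify: 87 × 128 = 11136 ≡ 1 (mod 131)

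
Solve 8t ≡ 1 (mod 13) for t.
5

Using Extended Euclidean Algorithm:
gcd(8, 13) = 1
Bezout coefficients: 8 × 5 + 13 × -3 = 1
So 8 × 5 ≡ 1 (mod 13)
The inverse is 5 mod 13 = 5
Verification: 8 × 5 = 40 = 3 × 13 + 1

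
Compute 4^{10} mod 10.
6

Using successive squaring:
Binary expansion of 10: 1010
Powers of 4 mod 10 (each is the square of the previous):
  4^1 ≡ 4 (mod 10)
  4^2 ≡ 4² = 16 ≡ 6 (mod 10)
  4^4 ≡ 6² = 36 ≡ 6 (mod 10)
  4^8 ≡ 6² = 36 ≡ 6 (mod 10)
10 = 8 + 2, so 4^10 = 4^8 × 4^2 ≡ 6 × 6 (mod 10)
Multiplying step by step:
  6 × 6 = 36 ≡ 6 (mod 10)
Result: 4^10 ≡ 6 (mod 10)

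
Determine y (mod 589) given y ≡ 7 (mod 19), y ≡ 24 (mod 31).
520

Using the Chinese Remainder Theorem:
M = product of moduli = 589
For equation 1: M_1 = 31, 31 ≡ 12 (mod 19), inverse of 31 mod 19 is 8 (check: 12 × 8 = 96 ≡ 1 (mod 19))
For equation 2: M_2 = 19, 19 ≡ 19 (mod 31), inverse of 19 mod 31 is 18 (check: 19 × 18 = 342 ≡ 1 (mod 31))
Combine: y ≡ Σ r_i×M_i×(M_i⁻¹ mod m_i) = 7×31×8 + 24×19×18 = 1736 + 8208 = 9944
9944 mod 589 = 520
y ≡ 520 (mod 589)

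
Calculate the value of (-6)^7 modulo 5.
(-6) ≡ 4 (mod 5). 7 = 4 + 2 + 1 (binary 111). Repeated squaring mod 5: 4^1 ≡ 4; 4^2 ≡ 4² = 16 ≡ 1; 4^4 ≡ 1² = 1 ≡ 1. Multiply: (-6)^7 ≡ 4^4 × 4^2 × 4^1 ≡ 1 × 1 × 4 (mod 5): 1 × 1 = 1 ≡ 1; 1 × 4 = 4 ≡ 4. So (-6)^7 ≡ 4 (mod 5).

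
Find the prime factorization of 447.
3 × 149

Divide by primes starting from smallest:
447 ÷ 3 = 149
149 ÷ 149 = 1

447 = 3 × 149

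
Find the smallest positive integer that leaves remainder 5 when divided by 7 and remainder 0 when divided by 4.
M = 7 × 4 = 28. M₁ = 4, y₁ ≡ 2 (mod 7). M₂ = 7, y₂ ≡ 3 (mod 4). t = 5×4×2 + 0×7×3 ≡ 12 (mod 28). The smallest positive such number is 12.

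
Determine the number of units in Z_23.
22

Prime factorization: 23 = 23
Using the formula φ(n) = n × Π(1 - 1/p) for each prime factor p:
φ(23) = 23 × (1 - 1/23)
φ(23) = 22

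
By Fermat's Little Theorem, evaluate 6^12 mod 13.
By Fermat's Little Theorem, 6^{12} ≡ 1 (mod 13) since 13 is prime and gcd(6, 13) = 1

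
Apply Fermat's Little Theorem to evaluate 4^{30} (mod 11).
1

By Fermat's Little Theorem, a^(p-1) ≡ 1 (mod p) for prime p and gcd(a, p) = 1
Here p = 11, so 4^10 ≡ 1 (mod 11)
We can reduce the exponent: 30 mod 10 = 0
So 4^30 ≡ 4^0 (mod 11)
Computing: 4^0 mod 11 = 1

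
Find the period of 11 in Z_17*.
Powers of 11 mod 17: 11^1≡11, 11^2≡2, 11^3≡5, 11^4≡4, 11^5≡10, 11^6≡8, 11^7≡3, 11^8≡16, 11^9≡6, 11^10≡15, 11^11≡12, 11^12≡13, 11^13≡7, 11^14≡9, 11^15≡14, 11^16≡1. Order = 16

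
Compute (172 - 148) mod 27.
24

(172 - 148) = 24
24 mod 27 = 24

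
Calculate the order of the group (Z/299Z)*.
264

Prime factorization: 299 = 13 × 23
Using the formula φ(n) = n × Π(1 - 1/p) for each prime factor p:
φ(299) = 299 × (1 - 1/13) × (1 - 1/23)
φ(299) = 264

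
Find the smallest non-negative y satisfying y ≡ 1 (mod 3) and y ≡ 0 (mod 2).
M = 3 × 2 = 6. M₁ = 2, y₁ ≡ 2 (mod 3). M₂ = 3, y₂ ≡ 1 (mod 2). y = 1×2×2 + 0×3×1 ≡ 4 (mod 6)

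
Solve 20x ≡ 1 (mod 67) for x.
57

Using Extended Euclidean Algorithm:
gcd(20, 67) = 1
Bezout coefficients: 20 × -10 + 67 × 3 = 1
So 20 × -10 ≡ 1 (mod 67)
The inverse is -10 mod 67 = 57
Verification: 20 × 57 = 1140 = 17 × 67 + 1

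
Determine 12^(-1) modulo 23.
12^(-1) ≡ 2 (mod 23). Verification: 12 × 2 = 24 ≡ 1 (mod 23)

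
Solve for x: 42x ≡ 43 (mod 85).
84

Since gcd(42, 85) = 1 divides 43, a solution exists.
Multiply both sides by the inverse of 42 mod 85:
  42^(-1) mod 85 = 83
  x ≡ 83 × 43 ≡ 3569 ≡ 84 (mod 85)
Verification: 42 × 84 = 3528 = 41 × 85 + 43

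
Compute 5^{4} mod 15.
10

Using successive squaring:
Binary expansion of 4: 100
Powers of 5 mod 15 (each is the square of the previous):
  5^1 ≡ 5 (mod 15)
  5^2 ≡ 5² = 25 ≡ 10 (mod 15)
  5^4 ≡ 10² = 100 ≡ 10 (mod 15)
4 is a power of 2, so 5^4 is the last square: ≡ 10 (mod 15)
Result: 5^4 ≡ 10 (mod 15)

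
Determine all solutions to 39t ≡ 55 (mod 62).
3

Since gcd(39, 62) = 1 divides 55, a solution exists.
Multiply both sides by the inverse of 39 mod 62:
  39^(-1) mod 62 = 35
  x ≡ 35 × 55 ≡ 1925 ≡ 3 (mod 62)
Verification: 39 × 3 = 117 = 1 × 62 + 55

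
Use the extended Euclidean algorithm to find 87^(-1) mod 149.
Extended GCD: 87(12) + 149(-7) = 1. So 87^(-1) ≡ 12 ≡ 12 (mod 149). Verify: 87 × 12 = 1044 ≡ 1 (mod 149)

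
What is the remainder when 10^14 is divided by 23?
Using repeated squaring. 14 = 8 + 4 + 2 (binary 1110). Repeated squaring mod 23: 10^1 ≡ 10; 10^2 ≡ 10² = 100 ≡ 8; 10^4 ≡ 8² = 64 ≡ 18; 10^8 ≡ 18² = 324 ≡ 2. Multiply: 10^14 = 10^8 × 10^4 × 10^2 ≡ 2 × 18 × 8 (mod 23): 2 × 18 = 36 ≡ 13; 13 × 8 = 104 ≡ 12. So 10^14 ≡ 12 (mod 23).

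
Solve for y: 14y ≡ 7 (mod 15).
8

Since gcd(14, 15) = 1 divides 7, a solution exists.
Multiply both sides by the inverse of 14 mod 15:
  14^(-1) mod 15 = 14
  x ≡ 14 × 7 ≡ 98 ≡ 8 (mod 15)
Verification: 14 × 8 = 112 = 7 × 15 + 7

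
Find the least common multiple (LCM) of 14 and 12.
84

First find GCD(14, 12) using the Euclidean algorithm:
14 = 1 × 12 + 2
12 = 6 × 2 + 0
GCD(14, 12) = 2

LCM formula: LCM(a, b) = (a × b) / GCD(a, b)
LCM(14, 12) = (14 × 12) / 2
LCM(14, 12) = 168 / 2
LCM(14, 12) = 84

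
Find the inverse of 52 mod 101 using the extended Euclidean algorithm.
Extended GCD: 52(-33) + 101(17) = 1. So 52^(-1) ≡ 68 ≡ 68 (mod 101). Verify: 52 × 68 = 3536 ≡ 1 (mod 101)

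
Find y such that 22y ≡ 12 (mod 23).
11

Since gcd(22, 23) = 1 divides 12, a solution exists.
Multiply both sides by the inverse of 22 mod 23:
  22^(-1) mod 23 = 22
  x ≡ 22 × 12 ≡ 264 ≡ 11 (mod 23)
Verification: 22 × 11 = 242 = 10 × 23 + 12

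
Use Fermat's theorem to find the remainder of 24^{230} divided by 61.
60

By Fermat's Little Theorem, a^(p-1) ≡ 1 (mod p) for prime p and gcd(a, p) = 1
Here p = 61, so 24^60 ≡ 1 (mod 61)
We can reduce the exponent: 230 mod 60 = 50
So 24^230 ≡ 24^50 (mod 61)
Computing: 24^50 mod 61 = 60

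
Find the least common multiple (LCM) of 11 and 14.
154

First find GCD(11, 14) using the Euclidean algorithm:
11 = 0 × 14 + 11
14 = 1 × 11 + 3
11 = 3 × 3 + 2
3 = 1 × 2 + 1
2 = 2 × 1 + 0
GCD(11, 14) = 1

LCM formula: LCM(a, b) = (a × b) / GCD(a, b)
LCM(11, 14) = (11 × 14) / 1
LCM(11, 14) = 154 / 1
LCM(11, 14) = 154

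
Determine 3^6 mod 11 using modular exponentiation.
6 = 4 + 2 (binary 110). Repeated squaring mod 11: 3^1 ≡ 3; 3^2 ≡ 3² = 9 ≡ 9; 3^4 ≡ 9² = 81 ≡ 4. Multiply: 3^6 = 3^4 × 3^2 ≡ 4 × 9 (mod 11): 4 × 9 = 36 ≡ 3. So 3^6 ≡ 3 (mod 11).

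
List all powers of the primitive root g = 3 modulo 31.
g^1, g^2, ..., g^{30} mod 31: {3, 9, 27, 19, 26, 16, 17, 20, 29, 25, 13, 8, 24, 10, 30, 28, 22, 4, 12, 5, 15, 14, 11, 2, 6, 18, 23, 7, 21, 1}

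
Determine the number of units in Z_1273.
1188

Prime factorization: 1273 = 19 × 67
Using the formula φ(n) = n × Π(1 - 1/p) for each prime factor p:
φ(1273) = 1273 × (1 - 1/19) × (1 - 1/67)
φ(1273) = 1188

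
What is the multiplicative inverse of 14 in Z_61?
14^(-1) ≡ 48 (mod 61). Verification: 14 × 48 = 672 ≡ 1 (mod 61)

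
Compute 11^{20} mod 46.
27

Using successive squaring:
Binary expansion of 20: 10100
Powers of 11 mod 46 (each is the square of the previous):
  11^1 ≡ 11 (mod 46)
  11^2 ≡ 11² = 121 ≡ 29 (mod 46)
  11^4 ≡ 29² = 841 ≡ 13 (mod 46)
  11^8 ≡ 13² = 169 ≡ 31 (mod 46)
  11^16 ≡ 31² = 961 ≡ 41 (mod 46)
20 = 16 + 4, so 11^20 = 11^16 × 11^4 ≡ 41 × 13 (mod 46)
Multiplying step by step:
  41 × 13 = 533 ≡ 27 (mod 46)
Result: 11^20 ≡ 27 (mod 46)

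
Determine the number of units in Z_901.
832

Prime factorization: 901 = 17 × 53
Using the formula φ(n) = n × Π(1 - 1/p) for each prime factor p:
φ(901) = 901 × (1 - 1/17) × (1 - 1/53)
φ(901) = 832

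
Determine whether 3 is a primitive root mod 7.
p - 1 = 6 has prime divisors 2, 3. Check 3^(6/q) mod 7 for each: 3^(6/2) = 3^3 ≡ 6, 3^(6/3) = 3^2 ≡ 2 (mod 7). None of these is 1, so 3 has order 6 = φ(7), so it is a primitive root mod 7.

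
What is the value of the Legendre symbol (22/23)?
(22/23) = 22^{11} mod 23 = -1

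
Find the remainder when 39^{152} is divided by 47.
By Fermat: 39^{46} ≡ 1 (mod 47). 152 = 3×46 + 14. So 39^{152} ≡ 39^{14} ≡ 3 (mod 47)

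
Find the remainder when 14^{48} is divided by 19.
By Fermat: 14^{18} ≡ 1 (mod 19). 48 = 2×18 + 12. So 14^{48} ≡ 14^{12} ≡ 11 (mod 19)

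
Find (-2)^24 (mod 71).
Using repeated squaring. (-2) ≡ 69 (mod 71). 24 = 16 + 8 (binary 11000). Repeated squaring mod 71: 69^1 ≡ 69; 69^2 ≡ 69² = 4761 ≡ 4; 69^4 ≡ 4² = 16 ≡ 16; 69^8 ≡ 16² = 256 ≡ 43; 69^16 ≡ 43² = 1849 ≡ 3. Multiply: (-2)^24 ≡ 69^16 × 69^8 ≡ 3 × 43 (mod 71): 3 × 43 = 129 ≡ 58. So (-2)^24 ≡ 58 (mod 71).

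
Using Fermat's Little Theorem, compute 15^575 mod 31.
By Fermat: 15^{30} ≡ 1 (mod 31). 575 ≡ 5 (mod 30). So 15^{575} ≡ 15^{5} ≡ 30 (mod 31)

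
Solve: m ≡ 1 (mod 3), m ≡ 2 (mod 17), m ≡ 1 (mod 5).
M = 3 × 17 × 5 = 255. M₁ = 85, y₁ ≡ 1 (mod 3). M₂ = 15, y₂ ≡ 8 (mod 17). M₃ = 51, y₃ ≡ 1 (mod 5). m = 1×85×1 + 2×15×8 + 1×51×1 ≡ 121 (mod 255)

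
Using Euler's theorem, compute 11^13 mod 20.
By Euler: 11^{8} ≡ 1 (mod 20) since gcd(11, 20) = 1. 13 = 1×8 + 5. So 11^{13} ≡ 11^{5} ≡ 11 (mod 20)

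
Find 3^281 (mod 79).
Using Fermat: 3^{78} ≡ 1 (mod 79). 281 ≡ 47 (mod 78). So 3^{281} ≡ 3^{47} ≡ 75 (mod 79)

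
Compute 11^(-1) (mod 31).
11^(-1) ≡ 17 (mod 31). Verification: 11 × 17 = 187 ≡ 1 (mod 31)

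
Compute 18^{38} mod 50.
24

Using successive squaring:
Binary expansion of 38: 100110
Powers of 18 mod 50 (each is the square of the previous):
  18^1 ≡ 18 (mod 50)
  18^2 ≡ 18² = 324 ≡ 24 (mod 50)
  18^4 ≡ 24² = 576 ≡ 26 (mod 50)
  18^8 ≡ 26² = 676 ≡ 26 (mod 50)
  18^16 ≡ 26² = 676 ≡ 26 (mod 50)
  18^32 ≡ 26² = 676 ≡ 26 (mod 50)
38 = 32 + 4 + 2, so 18^38 = 18^32 × 18^4 × 18^2 ≡ 26 × 26 × 24 (mod 50)
Multiplying step by step:
  26 × 26 = 676 ≡ 26 (mod 50)
  26 × 24 = 624 ≡ 24 (mod 50)
Result: 18^38 ≡ 24 (mod 50)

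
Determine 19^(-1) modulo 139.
19^(-1) ≡ 22 (mod 139). Verification: 19 × 22 = 418 ≡ 1 (mod 139)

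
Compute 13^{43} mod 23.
16

Using successive squaring:
Binary expansion of 43: 101011
Powers of 13 mod 23 (each is the square of the previous):
  13^1 ≡ 13 (mod 23)
  13^2 ≡ 13² = 169 ≡ 8 (mod 23)
  13^4 ≡ 8² = 64 ≡ 18 (mod 23)
  13^8 ≡ 18² = 324 ≡ 2 (mod 23)
  13^16 ≡ 2² = 4 ≡ 4 (mod 23)
  13^32 ≡ 4² = 16 ≡ 16 (mod 23)
43 = 32 + 8 + 2 + 1, so 13^43 = 13^32 × 13^8 × 13^2 × 13^1 ≡ 16 × 2 × 8 × 13 (mod 23)
Multiplying step by step:
  16 × 2 = 32 ≡ 9 (mod 23)
  9 × 8 = 72 ≡ 3 (mod 23)
  3 × 13 = 39 ≡ 16 (mod 23)
Result: 13^43 ≡ 16 (mod 23)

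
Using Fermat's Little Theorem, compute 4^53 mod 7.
By Fermat: 4^{6} ≡ 1 (mod 7). 53 = 8×6 + 5. So 4^{53} ≡ 4^{5} ≡ 2 (mod 7)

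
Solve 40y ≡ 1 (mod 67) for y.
62

Using Extended Euclidean Algorithm:
gcd(40, 67) = 1
Bezout coefficients: 40 × -5 + 67 × 3 = 1
So 40 × -5 ≡ 1 (mod 67)
The inverse is -5 mod 67 = 62
Verification: 40 × 62 = 2480 = 37 × 67 + 1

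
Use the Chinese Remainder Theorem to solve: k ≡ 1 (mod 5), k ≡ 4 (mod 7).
11

Using the Chinese Remainder Theorem:
M = product of moduli = 35
For equation 1: M_1 = 7, 7 ≡ 2 (mod 5), inverse of 7 mod 5 is 3 (check: 2 × 3 = 6 ≡ 1 (mod 5))
For equation 2: M_2 = 5, 5 ≡ 5 (mod 7), inverse of 5 mod 7 is 3 (check: 5 × 3 = 15 ≡ 1 (mod 7))
Combine: k ≡ Σ r_i×M_i×(M_i⁻¹ mod m_i) = 1×7×3 + 4×5×3 = 21 + 60 = 81
81 mod 35 = 11
k ≡ 11 (mod 35)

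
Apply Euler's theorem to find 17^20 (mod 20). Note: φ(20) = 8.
By Euler: 17^{8} ≡ 1 (mod 20) since gcd(17, 20) = 1. 20 = 2×8 + 4. So 17^{20} ≡ 17^{4} ≡ 1 (mod 20)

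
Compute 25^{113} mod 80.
25

Using successive squaring:
Binary expansion of 113: 1110001
Powers of 25 mod 80 (each is the square of the previous):
  25^1 ≡ 25 (mod 80)
  25^2 ≡ 25² = 625 ≡ 65 (mod 80)
  25^4 ≡ 65² = 4225 ≡ 65 (mod 80)
  25^8 ≡ 65² = 4225 ≡ 65 (mod 80)
  25^16 ≡ 65² = 4225 ≡ 65 (mod 80)
  25^32 ≡ 65² = 4225 ≡ 65 (mod 80)
  25^64 ≡ 65² = 4225 ≡ 65 (mod 80)
113 = 64 + 32 + 16 + 1, so 25^113 = 25^64 × 25^32 × 25^16 × 25^1 ≡ 65 × 65 × 65 × 25 (mod 80)
Multiplying step by step:
  65 × 65 = 4225 ≡ 65 (mod 80)
  65 × 65 = 4225 ≡ 65 (mod 80)
  65 × 25 = 1625 ≡ 25 (mod 80)
Result: 25^113 ≡ 25 (mod 80)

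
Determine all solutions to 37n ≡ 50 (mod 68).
62

Since gcd(37, 68) = 1 divides 50, a solution exists.
Multiply both sides by the inverse of 37 mod 68:
  37^(-1) mod 68 = 57
  x ≡ 57 × 50 ≡ 2850 ≡ 62 (mod 68)
Verification: 37 × 62 = 2294 = 33 × 68 + 50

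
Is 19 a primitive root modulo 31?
No

To verify, check if 19^(30/q) ≢ 1 (mod 31) for each prime divisor q of 30
Divisors of 30 = 30: [1, 2, 3, 5, 6, 10, 15, 30]
  19^(30/2) = 19^15 ≡ 1 (mod 31)
  19^(30/3) = 19^10 ≡ 25 (mod 31)
  19^(30/5) = 19^6 ≡ 2 (mod 31)
Conclusion: 19 is not a primitive root modulo 31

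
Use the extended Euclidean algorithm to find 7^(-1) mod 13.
Extended GCD: 7(2) + 13(-1) = 1. So 7^(-1) ≡ 2 ≡ 2 (mod 13). Verify: 7 × 2 = 14 ≡ 1 (mod 13)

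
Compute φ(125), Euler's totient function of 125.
100

Prime factorization: 125 = 5^3
Using the formula φ(n) = n × Π(1 - 1/p) for each prime factor p:
φ(125) = 125 × (1 - 1/5)
φ(125) = 100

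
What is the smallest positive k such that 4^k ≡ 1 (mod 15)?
Powers of 4 mod 15: 4^1≡4, 4^2≡1. Order = 2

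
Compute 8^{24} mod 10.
6

Using successive squaring:
Binary expansion of 24: 11000
Powers of 8 mod 10 (each is the square of the previous):
  8^1 ≡ 8 (mod 10)
  8^2 ≡ 8² = 64 ≡ 4 (mod 10)
  8^4 ≡ 4² = 16 ≡ 6 (mod 10)
  8^8 ≡ 6² = 36 ≡ 6 (mod 10)
  8^16 ≡ 6² = 36 ≡ 6 (mod 10)
24 = 16 + 8, so 8^24 = 8^16 × 8^8 ≡ 6 × 6 (mod 10)
Multiplying step by step:
  6 × 6 = 36 ≡ 6 (mod 10)
Result: 8^24 ≡ 6 (mod 10)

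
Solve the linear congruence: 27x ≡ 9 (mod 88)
59

Since gcd(27, 88) = 1 divides 9, a solution exists.
Multiply both sides by the inverse of 27 mod 88:
  27^(-1) mod 88 = 75
  x ≡ 75 × 9 ≡ 675 ≡ 59 (mod 88)
Verification: 27 × 59 = 1593 = 18 × 88 + 9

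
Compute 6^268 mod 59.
Using Fermat: 6^{58} ≡ 1 (mod 59). 268 ≡ 36 (mod 58). So 6^{268} ≡ 6^{36} ≡ 19 (mod 59)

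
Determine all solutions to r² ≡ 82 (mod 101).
The square roots of 82 mod 101 are 53 and 48. Verify: 53² = 2809 ≡ 82 (mod 101)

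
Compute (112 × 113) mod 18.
2

(112 × 113) = 12656
12656 mod 18 = 2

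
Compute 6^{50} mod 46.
12

Using successive squaring:
Binary expansion of 50: 110010
Powers of 6 mod 46 (each is the square of the previous):
  6^1 ≡ 6 (mod 46)
  6^2 ≡ 6² = 36 ≡ 36 (mod 46)
  6^4 ≡ 36² = 1296 ≡ 8 (mod 46)
  6^8 ≡ 8² = 64 ≡ 18 (mod 46)
  6^16 ≡ 18² = 324 ≡ 2 (mod 46)
  6^32 ≡ 2² = 4 ≡ 4 (mod 46)
50 = 32 + 16 + 2, so 6^50 = 6^32 × 6^16 × 6^2 ≡ 4 × 2 × 36 (mod 46)
Multiplying step by step:
  4 × 2 = 8 ≡ 8 (mod 46)
  8 × 36 = 288 ≡ 12 (mod 46)
Result: 6^50 ≡ 12 (mod 46)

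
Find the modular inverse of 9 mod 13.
9^(-1) ≡ 3 (mod 13). Verification: 9 × 3 = 27 ≡ 1 (mod 13)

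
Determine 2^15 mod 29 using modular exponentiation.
Using repeated squaring. 15 = 8 + 4 + 2 + 1 (binary 1111). Repeated squaring mod 29: 2^1 ≡ 2; 2^2 ≡ 2² = 4 ≡ 4; 2^4 ≡ 4² = 16 ≡ 16; 2^8 ≡ 16² = 256 ≡ 24. Multiply: 2^15 = 2^8 × 2^4 × 2^2 × 2^1 ≡ 24 × 16 × 4 × 2 (mod 29): 24 × 16 = 384 ≡ 7; 7 × 4 = 28 ≡ 28; 28 × 2 = 56 ≡ 27. So 2^15 ≡ 27 (mod 29).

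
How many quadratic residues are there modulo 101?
For prime 101, there are (p-1)/2 = (101-1)/2 = 50 quadratic residues (excluding 0).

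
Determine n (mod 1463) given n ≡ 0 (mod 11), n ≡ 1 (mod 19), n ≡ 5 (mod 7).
495

Using the Chinese Remainder Theorem:
M = product of moduli = 1463
For equation 1: M_1 = 133, 133 ≡ 1 (mod 11), inverse of 133 mod 11 is 1 (check: 1 × 1 = 1 ≡ 1 (mod 11))
For equation 2: M_2 = 77, 77 ≡ 1 (mod 19), inverse of 77 mod 19 is 1 (check: 1 × 1 = 1 ≡ 1 (mod 19))
For equation 3: M_3 = 209, 209 ≡ 6 (mod 7), inverse of 209 mod 7 is 6 (check: 6 × 6 = 36 ≡ 1 (mod 7))
Combine: n ≡ Σ r_i×M_i×(M_i⁻¹ mod m_i) = 0×133×1 + 1×77×1 + 5×209×6 = 0 + 77 + 6270 = 6347
6347 mod 1463 = 495
n ≡ 495 (mod 1463)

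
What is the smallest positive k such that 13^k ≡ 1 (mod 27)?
Powers of 13 mod 27: 13^1≡13, 13^2≡7, 13^3≡10, 13^4≡22, 13^5≡16, 13^6≡19, 13^7≡4, 13^8≡25, 13^9≡1. Order = 9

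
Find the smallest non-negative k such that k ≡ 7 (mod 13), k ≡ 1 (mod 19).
20

Using the Chinese Remainder Theorem:
M = product of moduli = 247
For equation 1: M_1 = 19, 19 ≡ 6 (mod 13), inverse of 19 mod 13 is 11 (check: 6 × 11 = 66 ≡ 1 (mod 13))
For equation 2: M_2 = 13, 13 ≡ 13 (mod 19), inverse of 13 mod 19 is 3 (check: 13 × 3 = 39 ≡ 1 (mod 19))
Combine: k ≡ Σ r_i×M_i×(M_i⁻¹ mod m_i) = 7×19×11 + 1×13×3 = 1463 + 39 = 1502
1502 mod 247 = 20
k ≡ 20 (mod 247)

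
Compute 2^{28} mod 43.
1

Using successive squaring:
Binary expansion of 28: 11100
Powers of 2 mod 43 (each is the square of the previous):
  2^1 ≡ 2 (mod 43)
  2^2 ≡ 2² = 4 ≡ 4 (mod 43)
  2^4 ≡ 4² = 16 ≡ 16 (mod 43)
  2^8 ≡ 16² = 256 ≡ 41 (mod 43)
  2^16 ≡ 41² = 1681 ≡ 4 (mod 43)
28 = 16 + 8 + 4, so 2^28 = 2^16 × 2^8 × 2^4 ≡ 4 × 41 × 16 (mod 43)
Multiplying step by step:
  4 × 41 = 164 ≡ 35 (mod 43)
  35 × 16 = 560 ≡ 1 (mod 43)
Result: 2^28 ≡ 1 (mod 43)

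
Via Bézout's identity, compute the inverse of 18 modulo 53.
Extended GCD: 18(3) + 53(-1) = 1. So 18^(-1) ≡ 3 ≡ 3 (mod 53). Verify: 18 × 3 = 54 ≡ 1 (mod 53)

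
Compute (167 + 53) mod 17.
16

(167 + 53) = 220
220 mod 17 = 16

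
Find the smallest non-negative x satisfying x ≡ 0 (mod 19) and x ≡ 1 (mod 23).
M = 19 × 23 = 437. M₁ = 23, y₁ ≡ 5 (mod 19). M₂ = 19, y₂ ≡ 17 (mod 23). x = 0×23×5 + 1×19×17 ≡ 323 (mod 437)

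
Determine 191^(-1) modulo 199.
191^(-1) ≡ 174 (mod 199). Verification: 191 × 174 = 33234 ≡ 1 (mod 199)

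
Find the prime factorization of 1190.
2 × 5 × 7 × 17

Divide by primes starting from smallest:
1190 ÷ 2 = 595
595 ÷ 5 = 119
119 ÷ 7 = 17
17 ÷ 17 = 1

1190 = 2 × 5 × 7 × 17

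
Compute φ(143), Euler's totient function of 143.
120

Prime factorization: 143 = 11 × 13
Using the formula φ(n) = n × Π(1 - 1/p) for each prime factor p:
φ(143) = 143 × (1 - 1/11) × (1 - 1/13)
φ(143) = 120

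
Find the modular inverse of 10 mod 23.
10^(-1) ≡ 7 (mod 23). Verification: 10 × 7 = 70 ≡ 1 (mod 23)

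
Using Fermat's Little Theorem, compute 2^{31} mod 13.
11

By Fermat's Little Theorem, a^(p-1) ≡ 1 (mod p) for prime p and gcd(a, p) = 1
Here p = 13, so 2^12 ≡ 1 (mod 13)
We can reduce the exponent: 31 mod 12 = 7
So 2^31 ≡ 2^7 (mod 13)
Computing: 2^7 mod 13 = 11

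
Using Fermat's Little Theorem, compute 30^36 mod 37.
By Fermat's Little Theorem, 30^{36} ≡ 1 (mod 37) since 37 is prime and gcd(30, 37) = 1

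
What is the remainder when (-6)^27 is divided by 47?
Using repeated squaring. (-6) ≡ 41 (mod 47). 27 = 16 + 8 + 2 + 1 (binary 11011). Repeated squaring mod 47: 41^1 ≡ 41; 41^2 ≡ 41² = 1681 ≡ 36; 41^4 ≡ 36² = 1296 ≡ 27; 41^8 ≡ 27² = 729 ≡ 24; 41^16 ≡ 24² = 576 ≡ 12. Multiply: (-6)^27 ≡ 41^16 × 41^8 × 41^2 × 41^1 ≡ 12 × 24 × 36 × 41 (mod 47): 12 × 24 = 288 ≡ 6; 6 × 36 = 216 ≡ 28; 28 × 41 = 1148 ≡ 20. So (-6)^27 ≡ 20 (mod 47).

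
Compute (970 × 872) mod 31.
5

(970 × 872) = 845840
845840 mod 31 = 5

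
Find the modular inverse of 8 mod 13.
8^(-1) ≡ 5 (mod 13). Verification: 8 × 5 = 40 ≡ 1 (mod 13)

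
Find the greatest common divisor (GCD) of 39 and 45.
3

Using the Euclidean algorithm:
39 = 0 × 45 + 39
45 = 1 × 39 + 6
39 = 6 × 6 + 3
6 = 2 × 3 + 0

GCD(39, 45) = 3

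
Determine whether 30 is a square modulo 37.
By Euler's criterion: 30^{18} ≡ 1 (mod 37). Since this equals 1, 30 is a QR.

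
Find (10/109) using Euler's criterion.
(10/109) = 10^{54} mod 109 = -1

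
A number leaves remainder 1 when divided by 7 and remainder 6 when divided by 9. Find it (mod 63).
M = 7 × 9 = 63. M₁ = 9, y₁ ≡ 4 (mod 7). M₂ = 7, y₂ ≡ 4 (mod 9). y = 1×9×4 + 6×7×4 ≡ 15 (mod 63)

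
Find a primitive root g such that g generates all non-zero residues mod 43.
p - 1 = 42 has prime divisors 2, 3, 7. h is a primitive root mod 43 iff h^(42/q) ≢ 1 (mod 43) for each such q.
h = 2: 2^21 ≡ 42, 2^14 ≡ 1, 2^6 ≡ 21 (mod 43); 2^14 ≡ 1, so not a primitive root.
h = 3: 3^21 ≡ 42, 3^14 ≡ 36, 3^6 ≡ 41 (mod 43); none is 1, so 3 has order 42 and is a primitive root.
The smallest primitive root mod 43 is g = 3.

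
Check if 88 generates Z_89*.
p - 1 = 88 has prime divisors 2, 11. Check 88^(88/q) mod 89 for each: 88^(88/2) = 88^44 ≡ 1, 88^(88/11) = 88^8 ≡ 1 (mod 89). Since 88^44 ≡ 1 (mod 89), the order of 88 divides 44 (in fact the order is 2) ≠ 88, so it is not a primitive root.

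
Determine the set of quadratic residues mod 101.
QRs mod 101: {1, 4, 5, 6, 9, 13, 14, 16, 17, 19, 20, 21, 22, 23, 24, 25, 30, 31, 33, 36, 37, 43, 45, 47, 49, 52, 54, 56, 58, 64, 65, 68, 70, 71, 76, 77, 78, 79, 80, 81, 82, 84, 85, 87, 88, 92, 95, 96, 97, 100}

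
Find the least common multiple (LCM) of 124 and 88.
2728

First find GCD(124, 88) using the Euclidean algorithm:
124 = 1 × 88 + 36
88 = 2 × 36 + 16
36 = 2 × 16 + 4
16 = 4 × 4 + 0
GCD(124, 88) = 4

LCM formula: LCM(a, b) = (a × b) / GCD(a, b)
LCM(124, 88) = (124 × 88) / 4
LCM(124, 88) = 10912 / 4
LCM(124, 88) = 2728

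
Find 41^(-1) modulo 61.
3

Using Extended Euclidean Algorithm:
gcd(41, 61) = 1
Bezout coefficients: 41 × 3 + 61 × -2 = 1
So 41 × 3 ≡ 1 (mod 61)
The inverse is 3 mod 61 = 3
Verification: 41 × 3 = 123 = 2 × 61 + 1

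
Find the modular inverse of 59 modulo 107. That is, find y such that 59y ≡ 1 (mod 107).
78

Using Extended Euclidean Algorithm:
gcd(59, 107) = 1
Bezout coefficients: 59 × -29 + 107 × 16 = 1
So 59 × -29 ≡ 1 (mod 107)
The inverse is -29 mod 107 = 78
Verification: 59 × 78 = 4602 = 43 × 107 + 1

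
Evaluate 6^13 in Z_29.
Using repeated squaring. 13 = 8 + 4 + 1 (binary 1101). Repeated squaring mod 29: 6^1 ≡ 6; 6^2 ≡ 6² = 36 ≡ 7; 6^4 ≡ 7² = 49 ≡ 20; 6^8 ≡ 20² = 400 ≡ 23. Multiply: 6^13 = 6^8 × 6^4 × 6^1 ≡ 23 × 20 × 6 (mod 29): 23 × 20 = 460 ≡ 25; 25 × 6 = 150 ≡ 5. So 6^13 ≡ 5 (mod 29).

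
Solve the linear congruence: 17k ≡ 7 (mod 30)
11

Since gcd(17, 30) = 1 divides 7, a solution exists.
Multiply both sides by the inverse of 17 mod 30:
  17^(-1) mod 30 = 23
  x ≡ 23 × 7 ≡ 161 ≡ 11 (mod 30)
Verification: 17 × 11 = 187 = 6 × 30 + 7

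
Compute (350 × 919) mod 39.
17

(350 × 919) = 321650
321650 mod 39 = 17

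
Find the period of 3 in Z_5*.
Powers of 3 mod 5: 3^1≡3, 3^2≡4, 3^3≡2, 3^4≡1. Order = 4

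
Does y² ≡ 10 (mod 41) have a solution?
By Euler's criterion: 10^{20} ≡ 1 (mod 41). Since this equals 1, 10 is a QR.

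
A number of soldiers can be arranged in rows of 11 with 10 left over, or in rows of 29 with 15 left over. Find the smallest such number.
M = 11 × 29 = 319. M₁ = 29, y₁ ≡ 8 (mod 11). M₂ = 11, y₂ ≡ 8 (mod 29). y = 10×29×8 + 15×11×8 ≡ 131 (mod 319). The smallest positive such number is 131.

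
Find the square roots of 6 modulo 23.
The square roots of 6 mod 23 are 12 and 11. Verify: 12² = 144 ≡ 6 (mod 23)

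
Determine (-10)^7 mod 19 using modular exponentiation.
(-10) ≡ 9 (mod 19). 7 = 4 + 2 + 1 (binary 111). Repeated squaring mod 19: 9^1 ≡ 9; 9^2 ≡ 9² = 81 ≡ 5; 9^4 ≡ 5² = 25 ≡ 6. Multiply: (-10)^7 ≡ 9^4 × 9^2 × 9^1 ≡ 6 × 5 × 9 (mod 19): 6 × 5 = 30 ≡ 11; 11 × 9 = 99 ≡ 4. So (-10)^7 ≡ 4 (mod 19).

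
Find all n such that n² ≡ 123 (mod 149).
The square roots of 123 mod 149 are 102 and 47. Verify: 102² = 10404 ≡ 123 (mod 149)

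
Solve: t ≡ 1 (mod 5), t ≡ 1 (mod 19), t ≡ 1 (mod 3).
M = 5 × 19 × 3 = 285. M₁ = 57, y₁ ≡ 3 (mod 5). M₂ = 15, y₂ ≡ 14 (mod 19). M₃ = 95, y₃ ≡ 2 (mod 3). t = 1×57×3 + 1×15×14 + 1×95×2 ≡ 1 (mod 285)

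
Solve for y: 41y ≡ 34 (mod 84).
50

Since gcd(41, 84) = 1 divides 34, a solution exists.
Multiply both sides by the inverse of 41 mod 84:
  41^(-1) mod 84 = 41
  x ≡ 41 × 34 ≡ 1394 ≡ 50 (mod 84)
Verification: 41 × 50 = 2050 = 24 × 84 + 34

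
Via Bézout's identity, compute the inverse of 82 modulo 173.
Extended GCD: 82(19) + 173(-9) = 1. So 82^(-1) ≡ 19 ≡ 19 (mod 173). Verify: 82 × 19 = 1558 ≡ 1 (mod 173)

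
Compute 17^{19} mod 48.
17

Using successive squaring:
Binary expansion of 19: 10011
Powers of 17 mod 48 (each is the square of the previous):
  17^1 ≡ 17 (mod 48)
  17^2 ≡ 17² = 289 ≡ 1 (mod 48)
  17^4 ≡ 1² = 1 ≡ 1 (mod 48)
  17^8 ≡ 1² = 1 ≡ 1 (mod 48)
  17^16 ≡ 1² = 1 ≡ 1 (mod 48)
19 = 16 + 2 + 1, so 17^19 = 17^16 × 17^2 × 17^1 ≡ 1 × 1 × 17 (mod 48)
Multiplying step by step:
  1 × 1 = 1 ≡ 1 (mod 48)
  1 × 17 = 17 ≡ 17 (mod 48)
Result: 17^19 ≡ 17 (mod 48)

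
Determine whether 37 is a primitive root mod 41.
p - 1 = 40 has prime divisors 2, 5. Check 37^(40/q) mod 41 for each: 37^(40/2) = 37^20 ≡ 1, 37^(40/5) = 37^8 ≡ 18 (mod 41). Since 37^20 ≡ 1 (mod 41), the order of 37 divides 20 (in fact the order is 5) ≠ 40, so it is not a primitive root.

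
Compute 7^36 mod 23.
Using Fermat: 7^{22} ≡ 1 (mod 23). 36 ≡ 14 (mod 22). So 7^{36} ≡ 7^{14} ≡ 2 (mod 23)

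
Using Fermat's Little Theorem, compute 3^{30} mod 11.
1

By Fermat's Little Theorem, a^(p-1) ≡ 1 (mod p) for prime p and gcd(a, p) = 1
Here p = 11, so 3^10 ≡ 1 (mod 11)
We can reduce the exponent: 30 mod 10 = 0
So 3^30 ≡ 3^0 (mod 11)
Computing: 3^0 mod 11 = 1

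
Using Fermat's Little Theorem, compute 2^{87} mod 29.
8

By Fermat's Little Theorem, a^(p-1) ≡ 1 (mod p) for prime p and gcd(a, p) = 1
Here p = 29, so 2^28 ≡ 1 (mod 29)
We can reduce the exponent: 87 mod 28 = 3
So 2^87 ≡ 2^3 (mod 29)
Computing: 2^3 mod 29 = 8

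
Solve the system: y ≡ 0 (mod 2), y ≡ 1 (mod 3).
M = 2 × 3 = 6. M₁ = 3, y₁ ≡ 1 (mod 2). M₂ = 2, y₂ ≡ 2 (mod 3). y = 0×3×1 + 1×2×2 ≡ 4 (mod 6)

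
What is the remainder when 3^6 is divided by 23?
6 = 4 + 2 (binary 110). Repeated squaring mod 23: 3^1 ≡ 3; 3^2 ≡ 3² = 9 ≡ 9; 3^4 ≡ 9² = 81 ≡ 12. Multiply: 3^6 = 3^4 × 3^2 ≡ 12 × 9 (mod 23): 12 × 9 = 108 ≡ 16. So 3^6 ≡ 16 (mod 23).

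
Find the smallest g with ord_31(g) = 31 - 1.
p - 1 = 30 has prime divisors 2, 3, 5. h is a primitive root mod 31 iff h^(30/q) ≢ 1 (mod 31) for each such q.
h = 2: 2^15 ≡ 1, 2^10 ≡ 1, 2^6 ≡ 2 (mod 31); 2^15 ≡ 1, so not a primitive root.
h = 3: 3^15 ≡ 30, 3^10 ≡ 25, 3^6 ≡ 16 (mod 31); none is 1, so 3 has order 30 and is a primitive root.
The smallest primitive root mod 31 is g = 3.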